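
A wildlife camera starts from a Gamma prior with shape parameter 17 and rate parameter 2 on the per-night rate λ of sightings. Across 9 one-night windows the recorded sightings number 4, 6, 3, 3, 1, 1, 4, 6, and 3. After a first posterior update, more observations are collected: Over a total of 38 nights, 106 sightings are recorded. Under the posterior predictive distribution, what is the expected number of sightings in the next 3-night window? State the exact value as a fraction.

Total count: 4 + 6 + 3 + 3 + 1 + 1 + 4 + 6 + 3 = 31.
Total exposure: 9 nights.
After the first batch: Gamma(17 + 31, 2 + 9) = Gamma(48, 11).
Total count 106 over total exposure 38 nights.
After the second batch: Gamma(48 + 106, 11 + 38) = Gamma(154, 49).
Predictive mean over a 3-night window = T·E[λ|data] = 3·154/49 = 66/7.

66/7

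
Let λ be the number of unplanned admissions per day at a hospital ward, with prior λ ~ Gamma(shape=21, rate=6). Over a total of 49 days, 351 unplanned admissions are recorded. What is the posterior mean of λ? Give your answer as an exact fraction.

Total count 351 over total exposure 49 days.
The Gamma prior is conjugate for the Poisson rate, so λ | data ~ Gamma(21+351, 6+49) = Gamma(372, 55).
Posterior mean = α'/β' = 372/55.

372/55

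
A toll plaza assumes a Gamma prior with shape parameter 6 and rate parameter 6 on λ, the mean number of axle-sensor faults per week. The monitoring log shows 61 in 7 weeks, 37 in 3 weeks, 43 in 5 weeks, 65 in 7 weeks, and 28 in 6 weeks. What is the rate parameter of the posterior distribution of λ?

Total count: 61 + 37 + 43 + 65 + 28 = 234.
Total exposure: 7 + 3 + 5 + 7 + 6 = 28 weeks.
Posterior: α' = 6 + 234 = 240, β' = 6 + 28 = 34.

34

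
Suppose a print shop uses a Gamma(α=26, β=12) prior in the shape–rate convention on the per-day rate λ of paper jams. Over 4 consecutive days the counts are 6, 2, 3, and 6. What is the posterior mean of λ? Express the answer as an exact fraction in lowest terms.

43/16

Total count: 6 + 2 + 3 + 6 = 17.
Total exposure: 4 days.
Posterior: α' = 26 + 17 = 43, β' = 12 + 4 = 16.
Posterior mean = α'/β' = 43/16.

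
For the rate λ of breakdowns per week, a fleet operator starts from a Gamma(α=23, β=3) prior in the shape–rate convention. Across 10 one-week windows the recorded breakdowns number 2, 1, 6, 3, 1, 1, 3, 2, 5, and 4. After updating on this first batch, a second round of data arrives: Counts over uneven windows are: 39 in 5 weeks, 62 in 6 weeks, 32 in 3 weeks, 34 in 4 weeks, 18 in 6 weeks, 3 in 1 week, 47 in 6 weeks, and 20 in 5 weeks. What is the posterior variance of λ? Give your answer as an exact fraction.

Total count: 2 + 1 + 6 + 3 + 1 + 1 + 3 + 2 + 5 + 4 = 28.
Total exposure: 10 weeks.
After the first batch: Gamma(23 + 28, 3 + 10) = Gamma(51, 13).
Total count: 39 + 62 + 32 + 34 + 18 + 3 + 47 + 20 = 255.
Total exposure: 5 + 6 + 3 + 4 + 6 + 1 + 6 + 5 = 36 weeks.
After the second batch: Gamma(51 + 255, 13 + 36) = Gamma(306, 49).
Posterior variance = α'/β'² = 306/2401.

306/2401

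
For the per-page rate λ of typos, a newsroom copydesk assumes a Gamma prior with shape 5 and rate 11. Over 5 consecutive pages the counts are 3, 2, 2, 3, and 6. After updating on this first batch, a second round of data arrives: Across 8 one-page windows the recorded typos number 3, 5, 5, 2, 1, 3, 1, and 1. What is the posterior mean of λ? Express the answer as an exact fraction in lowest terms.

Total count: 3 + 2 + 2 + 3 + 6 = 16.
Total exposure: 5 pages.
After the first batch: Gamma(5 + 16, 11 + 5) = Gamma(21, 16).
Total count: 3 + 5 + 5 + 2 + 1 + 3 + 1 + 1 = 21.
Total exposure: 8 pages.
After the second batch: Gamma(21 + 21, 16 + 8) = Gamma(42, 24).
Posterior mean = α'/β' = 42/24 = 7/4.

7/4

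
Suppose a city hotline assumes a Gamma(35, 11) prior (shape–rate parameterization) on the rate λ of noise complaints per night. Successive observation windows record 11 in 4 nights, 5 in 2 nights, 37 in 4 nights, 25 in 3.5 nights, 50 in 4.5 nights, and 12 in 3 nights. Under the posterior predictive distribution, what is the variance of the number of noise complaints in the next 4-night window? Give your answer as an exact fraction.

Total count: 11 + 5 + 37 + 25 + 50 + 12 = 140.
Total exposure: 4 + 2 + 4 + 3.5 + 4.5 + 3 = 21 nights.
Gamma(α, β) with Poisson data over total exposure Σt gives posterior Gamma(α+Σx, β+Σt) = Gamma(175, 32).
The posterior predictive for a window of length T is Negative Binomial with variance T·α'·(β'+T)/β'² = 4·175·36/1024 = 1575/64.

1575/64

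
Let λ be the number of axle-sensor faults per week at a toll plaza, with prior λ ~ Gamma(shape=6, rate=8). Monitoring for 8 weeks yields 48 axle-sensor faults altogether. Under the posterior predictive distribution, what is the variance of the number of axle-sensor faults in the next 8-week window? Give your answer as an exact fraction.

Total count 48 over total exposure 8 weeks.
Gamma(α, β) with Poisson data over total exposure Σt gives posterior Gamma(α+Σx, β+Σt) = Gamma(54, 16).
The posterior predictive for a window of length T is Negative Binomial with variance T·α'·(β'+T)/β'² = 8·54·24/256 = 81/2.

81/2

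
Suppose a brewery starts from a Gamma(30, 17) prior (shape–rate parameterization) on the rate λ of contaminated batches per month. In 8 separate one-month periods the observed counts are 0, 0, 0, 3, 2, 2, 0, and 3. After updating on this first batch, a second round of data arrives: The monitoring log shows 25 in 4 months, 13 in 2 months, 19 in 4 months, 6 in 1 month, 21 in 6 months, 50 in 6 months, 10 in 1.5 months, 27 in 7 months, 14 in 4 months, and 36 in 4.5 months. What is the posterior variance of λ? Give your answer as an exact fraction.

Total count: 0 + 0 + 0 + 3 + 2 + 2 + 0 + 3 = 10.
Total exposure: 8 months.
After the first batch: Gamma(30 + 10, 17 + 8) = Gamma(40, 25).
Total count: 25 + 13 + 19 + 6 + 21 + 50 + 10 + 27 + 14 + 36 = 221.
Total exposure: 4 + 2 + 4 + 1 + 6 + 6 + 1.5 + 7 + 4 + 4.5 = 40 months.
After the second batch: Gamma(40 + 221, 25 + 40) = Gamma(261, 65).
Posterior variance = α'/β'² = 261/4225.

261/4225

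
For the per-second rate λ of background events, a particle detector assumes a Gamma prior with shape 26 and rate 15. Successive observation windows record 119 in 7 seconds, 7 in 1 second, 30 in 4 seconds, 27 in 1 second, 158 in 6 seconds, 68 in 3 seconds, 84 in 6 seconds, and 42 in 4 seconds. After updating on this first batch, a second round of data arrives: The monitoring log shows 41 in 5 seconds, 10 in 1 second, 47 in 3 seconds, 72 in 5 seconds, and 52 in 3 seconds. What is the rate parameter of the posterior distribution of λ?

64

Total count: 119 + 7 + 30 + 27 + 158 + 68 + 84 + 42 = 535.
Total exposure: 7 + 1 + 4 + 1 + 6 + 3 + 6 + 4 = 32 seconds.
After the first batch: Gamma(26 + 535, 15 + 32) = Gamma(561, 47).
Total count: 41 + 10 + 47 + 72 + 52 = 222.
Total exposure: 5 + 1 + 3 + 5 + 3 = 17 seconds.
After the second batch: Gamma(561 + 222, 47 + 17) = Gamma(783, 64).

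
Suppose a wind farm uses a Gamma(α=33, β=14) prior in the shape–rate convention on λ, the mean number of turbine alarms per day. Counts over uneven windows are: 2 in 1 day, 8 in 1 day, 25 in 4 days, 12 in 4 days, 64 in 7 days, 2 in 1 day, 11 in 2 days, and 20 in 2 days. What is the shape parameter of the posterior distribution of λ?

Total count: 2 + 8 + 25 + 12 + 64 + 2 + 11 + 20 = 144.
Total exposure: 1 + 1 + 4 + 4 + 7 + 1 + 2 + 2 = 22 days.
Conjugate update: add total count to the shape and total exposure to the rate, giving Gamma(177, 36).

177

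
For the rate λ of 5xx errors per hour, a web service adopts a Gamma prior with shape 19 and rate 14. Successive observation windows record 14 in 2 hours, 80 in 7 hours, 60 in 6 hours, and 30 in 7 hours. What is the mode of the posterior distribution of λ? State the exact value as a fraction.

Total count: 14 + 80 + 60 + 30 = 184.
Total exposure: 2 + 7 + 6 + 7 = 22 hours.
Gamma(α, β) with Poisson data over total exposure Σt gives posterior Gamma(α+Σx, β+Σt) = Gamma(203, 36).
Posterior mode = (α'−1)/β' = 202/36 = 101/18.

101/18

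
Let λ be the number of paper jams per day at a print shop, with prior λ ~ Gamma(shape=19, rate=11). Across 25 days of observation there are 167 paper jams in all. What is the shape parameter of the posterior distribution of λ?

186

Total count 167 over total exposure 25 days.
The Gamma prior is conjugate for the Poisson rate, so λ | data ~ Gamma(19+167, 11+25) = Gamma(186, 36).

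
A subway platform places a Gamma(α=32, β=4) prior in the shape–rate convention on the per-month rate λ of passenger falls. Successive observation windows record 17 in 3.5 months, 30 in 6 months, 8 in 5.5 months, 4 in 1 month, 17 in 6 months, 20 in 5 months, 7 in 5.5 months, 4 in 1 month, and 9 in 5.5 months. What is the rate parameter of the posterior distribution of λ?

43

Total count: 17 + 30 + 8 + 4 + 17 + 20 + 7 + 4 + 9 = 116.
Total exposure: 3.5 + 6 + 5.5 + 1 + 6 + 5 + 5.5 + 1 + 5.5 = 39 months.
Posterior: α' = 32 + 116 = 148, β' = 4 + 39 = 43.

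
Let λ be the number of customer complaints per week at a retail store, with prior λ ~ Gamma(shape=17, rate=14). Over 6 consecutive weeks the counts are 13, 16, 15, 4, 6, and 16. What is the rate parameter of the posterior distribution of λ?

Total count: 13 + 16 + 15 + 4 + 6 + 16 = 70.
Total exposure: 6 weeks.
The Gamma prior is conjugate for the Poisson rate, so λ | data ~ Gamma(17+70, 14+6) = Gamma(87, 20).

20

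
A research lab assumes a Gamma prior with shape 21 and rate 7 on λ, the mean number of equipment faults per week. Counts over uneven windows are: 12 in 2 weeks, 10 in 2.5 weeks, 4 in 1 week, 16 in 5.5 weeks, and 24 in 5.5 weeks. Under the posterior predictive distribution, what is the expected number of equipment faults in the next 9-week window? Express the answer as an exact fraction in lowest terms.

Total count: 12 + 10 + 4 + 16 + 24 = 66.
Total exposure: 2 + 2.5 + 1 + 5.5 + 5.5 = 16.5 weeks.
By Gamma–Poisson conjugacy, the posterior is Gamma(α + Σx, β + Σt) = Gamma(21 + 66, 7 + 16.5) = Gamma(87, 47/2).
Predictive mean over a 9-week window = T·E[λ|data] = 9·87/(47/2) = 1566/47.

1566/47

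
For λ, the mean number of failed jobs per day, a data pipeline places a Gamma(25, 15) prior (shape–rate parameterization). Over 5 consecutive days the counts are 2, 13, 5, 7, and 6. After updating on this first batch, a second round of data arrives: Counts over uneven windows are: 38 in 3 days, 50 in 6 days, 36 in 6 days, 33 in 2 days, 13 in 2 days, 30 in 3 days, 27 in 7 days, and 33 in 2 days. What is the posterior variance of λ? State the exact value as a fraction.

106/867

Total count: 2 + 13 + 5 + 7 + 6 = 33.
Total exposure: 5 days.
After the first batch: Gamma(25 + 33, 15 + 5) = Gamma(58, 20).
Total count: 38 + 50 + 36 + 33 + 13 + 30 + 27 + 33 = 260.
Total exposure: 3 + 6 + 6 + 2 + 2 + 3 + 7 + 2 = 31 days.
After the second batch: Gamma(58 + 260, 20 + 31) = Gamma(318, 51).
Posterior variance = α'/β'² = 318/2601 = 106/867.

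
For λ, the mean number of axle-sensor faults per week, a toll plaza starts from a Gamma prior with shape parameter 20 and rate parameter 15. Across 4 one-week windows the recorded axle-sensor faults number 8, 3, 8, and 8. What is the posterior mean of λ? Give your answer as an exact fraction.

Total count: 8 + 3 + 8 + 8 = 27.
Total exposure: 4 weeks.
By Gamma–Poisson conjugacy, the posterior is Gamma(α + Σx, β + Σt) = Gamma(20 + 27, 15 + 4) = Gamma(47, 19).
Posterior mean = α'/β' = 47/19.

47/19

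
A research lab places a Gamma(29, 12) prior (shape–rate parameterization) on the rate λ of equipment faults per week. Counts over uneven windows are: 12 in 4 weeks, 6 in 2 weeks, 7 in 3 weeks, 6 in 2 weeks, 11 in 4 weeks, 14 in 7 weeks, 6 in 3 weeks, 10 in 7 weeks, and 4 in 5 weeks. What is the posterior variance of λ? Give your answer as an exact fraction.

Total count: 12 + 6 + 7 + 6 + 11 + 14 + 6 + 10 + 4 = 76.
Total exposure: 4 + 2 + 3 + 2 + 4 + 7 + 3 + 7 + 5 = 37 weeks.
Conjugate update: add total count to the shape and total exposure to the rate, giving Gamma(105, 49).
Posterior variance = α'/β'² = 105/2401 = 15/343.

15/343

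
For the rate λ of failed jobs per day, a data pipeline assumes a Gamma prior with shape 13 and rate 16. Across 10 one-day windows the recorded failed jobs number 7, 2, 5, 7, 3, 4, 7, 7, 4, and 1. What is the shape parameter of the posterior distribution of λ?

Total count: 7 + 2 + 5 + 7 + 3 + 4 + 7 + 7 + 4 + 1 = 47.
Total exposure: 10 days.
Gamma(α, β) with Poisson data over total exposure Σt gives posterior Gamma(α+Σx, β+Σt) = Gamma(60, 26).

60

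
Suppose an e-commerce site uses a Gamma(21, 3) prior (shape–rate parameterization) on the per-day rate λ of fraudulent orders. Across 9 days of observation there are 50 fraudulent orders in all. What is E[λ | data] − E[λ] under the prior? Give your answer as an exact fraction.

Total count 50 over total exposure 9 days.
Posterior: α' = 21 + 50 = 71, β' = 3 + 9 = 12.
Posterior mean = 71/12 = 71/12; prior mean = 21/3 = 7. Difference = 71/12 − 7 = -13/12.

-13/12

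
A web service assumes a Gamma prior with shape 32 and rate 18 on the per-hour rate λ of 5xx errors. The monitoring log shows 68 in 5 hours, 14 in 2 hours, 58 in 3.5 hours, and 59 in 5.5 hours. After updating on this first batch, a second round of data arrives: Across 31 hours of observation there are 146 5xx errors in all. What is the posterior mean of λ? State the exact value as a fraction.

29/5

Total count: 68 + 14 + 58 + 59 = 199.
Total exposure: 5 + 2 + 3.5 + 5.5 = 16 hours.
After the first batch: Gamma(32 + 199, 18 + 16) = Gamma(231, 34).
Total count 146 over total exposure 31 hours.
After the second batch: Gamma(231 + 146, 34 + 31) = Gamma(377, 65).
Posterior mean = α'/β' = 377/65 = 29/5.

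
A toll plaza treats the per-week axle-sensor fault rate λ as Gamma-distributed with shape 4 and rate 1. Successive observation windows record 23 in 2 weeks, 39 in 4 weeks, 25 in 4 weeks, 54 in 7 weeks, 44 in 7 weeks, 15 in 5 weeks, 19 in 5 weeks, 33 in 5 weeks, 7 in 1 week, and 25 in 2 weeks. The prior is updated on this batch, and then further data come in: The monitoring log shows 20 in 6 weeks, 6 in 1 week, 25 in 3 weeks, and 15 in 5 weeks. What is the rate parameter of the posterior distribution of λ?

58

Total count: 23 + 39 + 25 + 54 + 44 + 15 + 19 + 33 + 7 + 25 = 284.
Total exposure: 2 + 4 + 4 + 7 + 7 + 5 + 5 + 5 + 1 + 2 = 42 weeks.
After the first batch: Gamma(4 + 284, 1 + 42) = Gamma(288, 43).
Total count: 20 + 6 + 25 + 15 = 66.
Total exposure: 6 + 1 + 3 + 5 = 15 weeks.
After the second batch: Gamma(288 + 66, 43 + 15) = Gamma(354, 58).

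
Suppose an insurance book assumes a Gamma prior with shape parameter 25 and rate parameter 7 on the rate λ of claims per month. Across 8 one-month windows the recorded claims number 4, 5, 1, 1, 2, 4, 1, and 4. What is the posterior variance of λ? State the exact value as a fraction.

47/225

Total count: 4 + 5 + 1 + 1 + 2 + 4 + 1 + 4 = 22.
Total exposure: 8 months.
By Gamma–Poisson conjugacy, the posterior is Gamma(α + Σx, β + Σt) = Gamma(25 + 22, 7 + 8) = Gamma(47, 15).
Posterior variance = α'/β'² = 47/225.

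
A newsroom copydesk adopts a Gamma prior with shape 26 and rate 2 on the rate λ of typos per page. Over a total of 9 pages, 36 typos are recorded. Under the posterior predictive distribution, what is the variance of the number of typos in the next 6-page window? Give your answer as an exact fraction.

Total count 36 over total exposure 9 pages.
Conjugate update: add total count to the shape and total exposure to the rate, giving Gamma(62, 11).
The posterior predictive for a window of length T is Negative Binomial with variance T·α'·(β'+T)/β'² = 6·62·17/121 = 6324/121.

6324/121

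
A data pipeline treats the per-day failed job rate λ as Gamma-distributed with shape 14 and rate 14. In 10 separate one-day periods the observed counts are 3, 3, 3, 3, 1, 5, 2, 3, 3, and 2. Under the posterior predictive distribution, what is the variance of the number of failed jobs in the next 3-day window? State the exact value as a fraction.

189/32

Total count: 3 + 3 + 3 + 3 + 1 + 5 + 2 + 3 + 3 + 2 = 28.
Total exposure: 10 days.
Conjugate update: add total count to the shape and total exposure to the rate, giving Gamma(42, 24).
The posterior predictive for a window of length T is Negative Binomial with variance T·α'·(β'+T)/β'² = 3·42·27/576 = 189/32.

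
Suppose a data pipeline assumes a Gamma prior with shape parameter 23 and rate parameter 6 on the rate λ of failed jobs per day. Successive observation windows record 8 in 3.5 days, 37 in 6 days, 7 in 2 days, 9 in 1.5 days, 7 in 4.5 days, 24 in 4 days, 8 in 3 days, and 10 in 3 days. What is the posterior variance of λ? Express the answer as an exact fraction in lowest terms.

Total count: 8 + 37 + 7 + 9 + 7 + 24 + 8 + 10 = 110.
Total exposure: 3.5 + 6 + 2 + 1.5 + 4.5 + 4 + 3 + 3 = 27.5 days.
Conjugate update: add total count to the shape and total exposure to the rate, giving Gamma(133, 67/2).
Posterior variance = α'/β'² = 133/(4489/4) = 532/4489.

532/4489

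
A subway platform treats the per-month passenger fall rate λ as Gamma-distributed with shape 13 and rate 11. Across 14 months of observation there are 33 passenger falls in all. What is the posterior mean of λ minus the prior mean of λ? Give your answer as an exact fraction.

Total count 33 over total exposure 14 months.
Posterior: α' = 13 + 33 = 46, β' = 11 + 14 = 25.
Posterior mean = 46/25 = 46/25; prior mean = 13/11 = 13/11. Difference = 46/25 − 13/11 = 181/275.

181/275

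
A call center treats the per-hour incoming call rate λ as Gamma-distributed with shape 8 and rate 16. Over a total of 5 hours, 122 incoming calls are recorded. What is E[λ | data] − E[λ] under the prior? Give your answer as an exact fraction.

Total count 122 over total exposure 5 hours.
The Gamma prior is conjugate for the Poisson rate, so λ | data ~ Gamma(8+122, 16+5) = Gamma(130, 21).
Posterior mean = 130/21 = 130/21; prior mean = 8/16 = 1/2. Difference = 130/21 − 1/2 = 239/42.

239/42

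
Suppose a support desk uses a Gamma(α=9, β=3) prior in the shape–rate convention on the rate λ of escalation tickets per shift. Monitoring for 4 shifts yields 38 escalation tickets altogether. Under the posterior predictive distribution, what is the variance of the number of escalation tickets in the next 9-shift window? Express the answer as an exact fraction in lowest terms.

6768/49

Total count 38 over total exposure 4 shifts.
Gamma(α, β) with Poisson data over total exposure Σt gives posterior Gamma(α+Σx, β+Σt) = Gamma(47, 7).
The posterior predictive for a window of length T is Negative Binomial with variance T·α'·(β'+T)/β'² = 9·47·16/49 = 6768/49.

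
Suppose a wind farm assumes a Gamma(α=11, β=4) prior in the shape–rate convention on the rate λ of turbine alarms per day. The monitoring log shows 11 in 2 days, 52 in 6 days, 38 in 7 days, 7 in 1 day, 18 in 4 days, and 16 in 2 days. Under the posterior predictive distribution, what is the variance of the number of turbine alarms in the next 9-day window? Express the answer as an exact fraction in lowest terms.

48195/676

Total count: 11 + 52 + 38 + 7 + 18 + 16 = 142.
Total exposure: 2 + 6 + 7 + 1 + 4 + 2 = 22 days.
Gamma(α, β) with Poisson data over total exposure Σt gives posterior Gamma(α+Σx, β+Σt) = Gamma(153, 26).
The posterior predictive for a window of length T is Negative Binomial with variance T·α'·(β'+T)/β'² = 9·153·35/676 = 48195/676.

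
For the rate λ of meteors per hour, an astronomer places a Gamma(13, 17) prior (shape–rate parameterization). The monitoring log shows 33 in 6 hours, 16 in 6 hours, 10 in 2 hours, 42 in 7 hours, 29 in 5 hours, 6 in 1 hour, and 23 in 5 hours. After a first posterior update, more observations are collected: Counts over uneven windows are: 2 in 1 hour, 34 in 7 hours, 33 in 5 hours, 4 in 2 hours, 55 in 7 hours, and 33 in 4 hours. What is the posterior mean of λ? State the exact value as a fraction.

111/25

Total count: 33 + 16 + 10 + 42 + 29 + 6 + 23 = 159.
Total exposure: 6 + 6 + 2 + 7 + 5 + 1 + 5 = 32 hours.
After the first batch: Gamma(13 + 159, 17 + 32) = Gamma(172, 49).
Total count: 2 + 34 + 33 + 4 + 55 + 33 = 161.
Total exposure: 1 + 7 + 5 + 2 + 7 + 4 = 26 hours.
After the second batch: Gamma(172 + 161, 49 + 26) = Gamma(333, 75).
Posterior mean = α'/β' = 333/75 = 111/25.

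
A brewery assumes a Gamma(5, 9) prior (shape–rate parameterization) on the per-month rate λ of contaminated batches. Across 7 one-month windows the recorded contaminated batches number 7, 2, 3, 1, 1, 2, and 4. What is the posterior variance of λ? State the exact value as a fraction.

25/256

Total count: 7 + 2 + 3 + 1 + 1 + 2 + 4 = 20.
Total exposure: 7 months.
By Gamma–Poisson conjugacy, the posterior is Gamma(α + Σx, β + Σt) = Gamma(5 + 20, 9 + 7) = Gamma(25, 16).
Posterior variance = α'/β'² = 25/256.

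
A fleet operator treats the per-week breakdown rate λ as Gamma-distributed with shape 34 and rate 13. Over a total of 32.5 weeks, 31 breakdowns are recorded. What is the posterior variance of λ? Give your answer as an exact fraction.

Total count 31 over total exposure 32.5 weeks.
Gamma(α, β) with Poisson data over total exposure Σt gives posterior Gamma(α+Σx, β+Σt) = Gamma(65, 91/2).
Posterior variance = α'/β'² = 65/(8281/4) = 20/637.

20/637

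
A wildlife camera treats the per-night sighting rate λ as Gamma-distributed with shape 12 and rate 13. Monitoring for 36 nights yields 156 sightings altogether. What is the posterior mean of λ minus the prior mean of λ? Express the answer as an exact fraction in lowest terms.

228/91

Total count 156 over total exposure 36 nights.
Conjugate update: add total count to the shape and total exposure to the rate, giving Gamma(168, 49).
Posterior mean = 168/49 = 24/7; prior mean = 12/13 = 12/13. Difference = 24/7 − 12/13 = 228/91.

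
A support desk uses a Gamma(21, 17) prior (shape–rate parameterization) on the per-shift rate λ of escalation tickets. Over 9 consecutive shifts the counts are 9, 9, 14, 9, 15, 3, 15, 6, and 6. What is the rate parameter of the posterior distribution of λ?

Total count: 9 + 9 + 14 + 9 + 15 + 3 + 15 + 6 + 6 = 86.
Total exposure: 9 shifts.
Gamma(α, β) with Poisson data over total exposure Σt gives posterior Gamma(α+Σx, β+Σt) = Gamma(107, 26).

26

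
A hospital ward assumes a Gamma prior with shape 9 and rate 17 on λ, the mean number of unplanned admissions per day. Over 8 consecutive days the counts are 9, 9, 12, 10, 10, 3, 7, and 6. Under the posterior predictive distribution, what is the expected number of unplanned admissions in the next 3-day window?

9

Total count: 9 + 9 + 12 + 10 + 10 + 3 + 7 + 6 = 66.
Total exposure: 8 days.
Posterior: α' = 9 + 66 = 75, β' = 17 + 8 = 25.
Predictive mean over a 3-day window = T·E[λ|data] = 3·75/25 = 9.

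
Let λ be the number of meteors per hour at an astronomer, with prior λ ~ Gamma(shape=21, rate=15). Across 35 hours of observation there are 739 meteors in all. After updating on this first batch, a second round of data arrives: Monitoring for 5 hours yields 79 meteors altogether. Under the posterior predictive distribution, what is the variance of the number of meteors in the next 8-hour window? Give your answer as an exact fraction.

Total count 739 over total exposure 35 hours.
After the first batch: Gamma(21 + 739, 15 + 35) = Gamma(760, 50).
Total count 79 over total exposure 5 hours.
After the second batch: Gamma(760 + 79, 50 + 5) = Gamma(839, 55).
The posterior predictive for a window of length T is Negative Binomial with variance T·α'·(β'+T)/β'² = 8·839·63/3025 = 422856/3025.

422856/3025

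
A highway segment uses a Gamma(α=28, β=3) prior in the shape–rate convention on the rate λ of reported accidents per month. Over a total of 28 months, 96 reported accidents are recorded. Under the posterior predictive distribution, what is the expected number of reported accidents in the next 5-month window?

20

Total count 96 over total exposure 28 months.
Gamma(α, β) with Poisson data over total exposure Σt gives posterior Gamma(α+Σx, β+Σt) = Gamma(124, 31).
Predictive mean over a 5-month window = T·E[λ|data] = 5·124/31 = 20.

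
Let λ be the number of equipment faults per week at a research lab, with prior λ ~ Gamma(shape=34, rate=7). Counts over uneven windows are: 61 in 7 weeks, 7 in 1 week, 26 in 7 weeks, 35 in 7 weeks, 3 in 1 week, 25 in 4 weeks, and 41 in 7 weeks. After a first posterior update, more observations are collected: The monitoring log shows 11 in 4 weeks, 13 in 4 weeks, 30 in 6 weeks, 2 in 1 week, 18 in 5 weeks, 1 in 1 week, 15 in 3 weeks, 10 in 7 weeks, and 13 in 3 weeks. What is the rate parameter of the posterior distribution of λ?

75

Total count: 61 + 7 + 26 + 35 + 3 + 25 + 41 = 198.
Total exposure: 7 + 1 + 7 + 7 + 1 + 4 + 7 = 34 weeks.
After the first batch: Gamma(34 + 198, 7 + 34) = Gamma(232, 41).
Total count: 11 + 13 + 30 + 2 + 18 + 1 + 15 + 10 + 13 = 113.
Total exposure: 4 + 4 + 6 + 1 + 5 + 1 + 3 + 7 + 3 = 34 weeks.
After the second batch: Gamma(232 + 113, 41 + 34) = Gamma(345, 75).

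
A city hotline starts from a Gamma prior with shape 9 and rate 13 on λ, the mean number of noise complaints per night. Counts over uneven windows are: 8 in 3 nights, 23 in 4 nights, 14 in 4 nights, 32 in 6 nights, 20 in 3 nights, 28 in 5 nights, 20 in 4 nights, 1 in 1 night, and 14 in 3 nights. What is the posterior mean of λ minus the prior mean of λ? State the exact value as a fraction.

1783/598

Total count: 8 + 23 + 14 + 32 + 20 + 28 + 20 + 1 + 14 = 160.
Total exposure: 3 + 4 + 4 + 6 + 3 + 5 + 4 + 1 + 3 = 33 nights.
Gamma(α, β) with Poisson data over total exposure Σt gives posterior Gamma(α+Σx, β+Σt) = Gamma(169, 46).
Posterior mean = 169/46 = 169/46; prior mean = 9/13 = 9/13. Difference = 169/46 − 9/13 = 1783/598.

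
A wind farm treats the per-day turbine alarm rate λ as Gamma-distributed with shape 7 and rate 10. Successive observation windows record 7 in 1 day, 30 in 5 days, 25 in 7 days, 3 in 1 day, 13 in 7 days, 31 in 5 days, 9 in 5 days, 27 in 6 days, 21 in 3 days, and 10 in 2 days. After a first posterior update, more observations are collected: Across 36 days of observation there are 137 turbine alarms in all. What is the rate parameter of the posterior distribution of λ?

Total count: 7 + 30 + 25 + 3 + 13 + 31 + 9 + 27 + 21 + 10 = 176.
Total exposure: 1 + 5 + 7 + 1 + 7 + 5 + 5 + 6 + 3 + 2 = 42 days.
After the first batch: Gamma(7 + 176, 10 + 42) = Gamma(183, 52).
Total count 137 over total exposure 36 days.
After the second batch: Gamma(183 + 137, 52 + 36) = Gamma(320, 88).

88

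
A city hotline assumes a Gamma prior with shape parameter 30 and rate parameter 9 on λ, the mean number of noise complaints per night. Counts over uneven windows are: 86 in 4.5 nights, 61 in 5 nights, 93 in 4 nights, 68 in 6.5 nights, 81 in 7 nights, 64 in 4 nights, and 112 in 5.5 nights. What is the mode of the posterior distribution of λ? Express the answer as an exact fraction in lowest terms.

Total count: 86 + 61 + 93 + 68 + 81 + 64 + 112 = 565.
Total exposure: 4.5 + 5 + 4 + 6.5 + 7 + 4 + 5.5 = 36.5 nights.
The Gamma prior is conjugate for the Poisson rate, so λ | data ~ Gamma(30+565, 9+36.5) = Gamma(595, 91/2).
Posterior mode = (α'−1)/β' = 594/(91/2) = 1188/91.

1188/91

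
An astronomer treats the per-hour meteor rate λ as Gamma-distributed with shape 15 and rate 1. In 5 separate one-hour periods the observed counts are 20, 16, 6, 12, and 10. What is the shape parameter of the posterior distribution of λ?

79

Total count: 20 + 16 + 6 + 12 + 10 = 64.
Total exposure: 5 hours.
Posterior: α' = 15 + 64 = 79, β' = 1 + 5 = 6.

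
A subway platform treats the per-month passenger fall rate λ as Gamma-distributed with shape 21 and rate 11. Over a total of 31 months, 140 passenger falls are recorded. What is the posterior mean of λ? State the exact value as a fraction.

Total count 140 over total exposure 31 months.
Gamma(α, β) with Poisson data over total exposure Σt gives posterior Gamma(α+Σx, β+Σt) = Gamma(161, 42).
Posterior mean = α'/β' = 161/42 = 23/6.

23/6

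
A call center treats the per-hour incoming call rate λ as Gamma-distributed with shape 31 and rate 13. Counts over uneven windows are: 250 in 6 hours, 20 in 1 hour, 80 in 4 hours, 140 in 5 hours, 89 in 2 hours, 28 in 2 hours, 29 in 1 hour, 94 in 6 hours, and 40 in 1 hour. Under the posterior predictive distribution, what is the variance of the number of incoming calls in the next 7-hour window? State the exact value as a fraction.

Total count: 250 + 20 + 80 + 140 + 89 + 28 + 29 + 94 + 40 = 770.
Total exposure: 6 + 1 + 4 + 5 + 2 + 2 + 1 + 6 + 1 = 28 hours.
Gamma(α, β) with Poisson data over total exposure Σt gives posterior Gamma(α+Σx, β+Σt) = Gamma(801, 41).
The posterior predictive for a window of length T is Negative Binomial with variance T·α'·(β'+T)/β'² = 7·801·48/1681 = 269136/1681.

269136/1681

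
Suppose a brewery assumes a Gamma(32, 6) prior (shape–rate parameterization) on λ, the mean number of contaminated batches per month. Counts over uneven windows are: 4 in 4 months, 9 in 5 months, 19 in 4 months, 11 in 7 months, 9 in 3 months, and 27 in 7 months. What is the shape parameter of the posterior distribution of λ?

Total count: 4 + 9 + 19 + 11 + 9 + 27 = 79.
Total exposure: 4 + 5 + 4 + 7 + 3 + 7 = 30 months.
Gamma(α, β) with Poisson data over total exposure Σt gives posterior Gamma(α+Σx, β+Σt) = Gamma(111, 36).

111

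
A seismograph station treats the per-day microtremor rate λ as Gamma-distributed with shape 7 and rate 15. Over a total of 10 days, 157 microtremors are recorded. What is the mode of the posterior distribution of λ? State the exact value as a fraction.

163/25

Total count 157 over total exposure 10 days.
Conjugate update: add total count to the shape and total exposure to the rate, giving Gamma(164, 25).
Posterior mode = (α'−1)/β' = 163/25.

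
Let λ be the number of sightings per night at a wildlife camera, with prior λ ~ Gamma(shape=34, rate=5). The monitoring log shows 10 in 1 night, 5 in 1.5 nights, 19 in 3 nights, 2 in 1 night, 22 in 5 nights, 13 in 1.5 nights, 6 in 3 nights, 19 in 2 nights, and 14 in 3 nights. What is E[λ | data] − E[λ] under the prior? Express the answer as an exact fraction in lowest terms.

-82/65

Total count: 10 + 5 + 19 + 2 + 22 + 13 + 6 + 19 + 14 = 110.
Total exposure: 1 + 1.5 + 3 + 1 + 5 + 1.5 + 3 + 2 + 3 = 21 nights.
By Gamma–Poisson conjugacy, the posterior is Gamma(α + Σx, β + Σt) = Gamma(34 + 110, 5 + 21) = Gamma(144, 26).
Posterior mean = 144/26 = 72/13; prior mean = 34/5 = 34/5. Difference = 72/13 − 34/5 = -82/65.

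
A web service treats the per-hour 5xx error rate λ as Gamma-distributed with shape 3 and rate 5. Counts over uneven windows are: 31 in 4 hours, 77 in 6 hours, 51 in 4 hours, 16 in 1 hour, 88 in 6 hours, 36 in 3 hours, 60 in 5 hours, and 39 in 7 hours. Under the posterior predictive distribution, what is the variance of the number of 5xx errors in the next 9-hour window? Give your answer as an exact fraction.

Total count: 31 + 77 + 51 + 16 + 88 + 36 + 60 + 39 = 398.
Total exposure: 4 + 6 + 4 + 1 + 6 + 3 + 5 + 7 = 36 hours.
By Gamma–Poisson conjugacy, the posterior is Gamma(α + Σx, β + Σt) = Gamma(3 + 398, 5 + 36) = Gamma(401, 41).
The posterior predictive for a window of length T is Negative Binomial with variance T·α'·(β'+T)/β'² = 9·401·50/1681 = 180450/1681.

180450/1681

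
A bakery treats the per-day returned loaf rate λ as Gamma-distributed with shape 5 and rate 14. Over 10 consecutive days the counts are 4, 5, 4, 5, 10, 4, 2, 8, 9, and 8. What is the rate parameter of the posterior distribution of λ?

Total count: 4 + 5 + 4 + 5 + 10 + 4 + 2 + 8 + 9 + 8 = 59.
Total exposure: 10 days.
Posterior: α' = 5 + 59 = 64, β' = 14 + 10 = 24.

24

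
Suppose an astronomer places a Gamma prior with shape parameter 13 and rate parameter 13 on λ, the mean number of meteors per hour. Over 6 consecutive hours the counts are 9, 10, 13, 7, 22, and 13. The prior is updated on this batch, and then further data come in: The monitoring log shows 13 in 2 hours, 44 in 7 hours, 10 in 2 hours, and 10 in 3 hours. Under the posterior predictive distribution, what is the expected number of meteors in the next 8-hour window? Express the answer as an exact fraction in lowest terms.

1312/33

Total count: 9 + 10 + 13 + 7 + 22 + 13 = 74.
Total exposure: 6 hours.
After the first batch: Gamma(13 + 74, 13 + 6) = Gamma(87, 19).
Total count: 13 + 44 + 10 + 10 = 77.
Total exposure: 2 + 7 + 2 + 3 = 14 hours.
After the second batch: Gamma(87 + 77, 19 + 14) = Gamma(164, 33).
Predictive mean over an 8-hour window = T·E[λ|data] = 8·164/33 = 1312/33.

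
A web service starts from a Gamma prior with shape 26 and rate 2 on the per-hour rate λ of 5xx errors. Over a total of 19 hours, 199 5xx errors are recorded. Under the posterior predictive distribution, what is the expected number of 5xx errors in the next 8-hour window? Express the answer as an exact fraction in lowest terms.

Total count 199 over total exposure 19 hours.
Gamma(α, β) with Poisson data over total exposure Σt gives posterior Gamma(α+Σx, β+Σt) = Gamma(225, 21).
Predictive mean over an 8-hour window = T·E[λ|data] = 8·225/21 = 600/7.

600/7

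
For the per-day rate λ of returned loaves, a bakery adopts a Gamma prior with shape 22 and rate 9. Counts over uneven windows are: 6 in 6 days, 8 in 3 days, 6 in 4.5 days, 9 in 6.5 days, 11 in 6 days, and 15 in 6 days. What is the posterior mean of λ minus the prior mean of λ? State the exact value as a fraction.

Total count: 6 + 8 + 6 + 9 + 11 + 15 = 55.
Total exposure: 6 + 3 + 4.5 + 6.5 + 6 + 6 = 32 days.
Conjugate update: add total count to the shape and total exposure to the rate, giving Gamma(77, 41).
Posterior mean = 77/41 = 77/41; prior mean = 22/9 = 22/9. Difference = 77/41 − 22/9 = -209/369.

-209/369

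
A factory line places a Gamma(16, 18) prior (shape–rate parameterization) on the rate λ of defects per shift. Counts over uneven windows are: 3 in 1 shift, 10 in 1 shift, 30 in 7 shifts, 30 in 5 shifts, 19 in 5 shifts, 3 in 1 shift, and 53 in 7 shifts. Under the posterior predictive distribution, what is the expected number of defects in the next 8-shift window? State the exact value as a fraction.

Total count: 3 + 10 + 30 + 30 + 19 + 3 + 53 = 148.
Total exposure: 1 + 1 + 7 + 5 + 5 + 1 + 7 = 27 shifts.
By Gamma–Poisson conjugacy, the posterior is Gamma(α + Σx, β + Σt) = Gamma(16 + 148, 18 + 27) = Gamma(164, 45).
Predictive mean over an 8-shift window = T·E[λ|data] = 8·164/45 = 1312/45.

1312/45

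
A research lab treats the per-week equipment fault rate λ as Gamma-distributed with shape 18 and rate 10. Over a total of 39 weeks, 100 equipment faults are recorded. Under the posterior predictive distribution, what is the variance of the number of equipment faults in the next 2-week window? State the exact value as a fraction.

Total count 100 over total exposure 39 weeks.
The Gamma prior is conjugate for the Poisson rate, so λ | data ~ Gamma(18+100, 10+39) = Gamma(118, 49).
The posterior predictive for a window of length T is Negative Binomial with variance T·α'·(β'+T)/β'² = 2·118·51/2401 = 12036/2401.

12036/2401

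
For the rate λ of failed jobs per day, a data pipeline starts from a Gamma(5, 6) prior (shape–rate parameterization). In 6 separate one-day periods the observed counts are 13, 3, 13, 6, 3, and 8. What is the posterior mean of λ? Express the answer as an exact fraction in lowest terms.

17/4

Total count: 13 + 3 + 13 + 6 + 3 + 8 = 46.
Total exposure: 6 days.
By Gamma–Poisson conjugacy, the posterior is Gamma(α + Σx, β + Σt) = Gamma(5 + 46, 6 + 6) = Gamma(51, 12).
Posterior mean = α'/β' = 51/12 = 17/4.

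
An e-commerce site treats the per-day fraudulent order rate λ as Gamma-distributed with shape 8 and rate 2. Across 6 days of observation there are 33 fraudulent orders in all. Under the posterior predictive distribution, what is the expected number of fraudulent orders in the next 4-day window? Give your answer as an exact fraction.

41/2

Total count 33 over total exposure 6 days.
Conjugate update: add total count to the shape and total exposure to the rate, giving Gamma(41, 8).
Predictive mean over a 4-day window = T·E[λ|data] = 4·41/8 = 41/2.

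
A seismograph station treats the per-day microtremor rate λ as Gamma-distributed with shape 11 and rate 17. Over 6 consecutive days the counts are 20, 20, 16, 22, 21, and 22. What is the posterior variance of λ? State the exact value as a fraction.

Total count: 20 + 20 + 16 + 22 + 21 + 22 = 121.
Total exposure: 6 days.
By Gamma–Poisson conjugacy, the posterior is Gamma(α + Σx, β + Σt) = Gamma(11 + 121, 17 + 6) = Gamma(132, 23).
Posterior variance = α'/β'² = 132/529.

132/529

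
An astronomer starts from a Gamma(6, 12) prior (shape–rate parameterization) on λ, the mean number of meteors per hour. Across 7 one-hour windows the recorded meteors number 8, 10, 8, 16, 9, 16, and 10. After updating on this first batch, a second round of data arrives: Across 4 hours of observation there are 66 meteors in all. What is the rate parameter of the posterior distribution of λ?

Total count: 8 + 10 + 8 + 16 + 9 + 16 + 10 = 77.
Total exposure: 7 hours.
After the first batch: Gamma(6 + 77, 12 + 7) = Gamma(83, 19).
Total count 66 over total exposure 4 hours.
After the second batch: Gamma(83 + 66, 19 + 4) = Gamma(149, 23).

23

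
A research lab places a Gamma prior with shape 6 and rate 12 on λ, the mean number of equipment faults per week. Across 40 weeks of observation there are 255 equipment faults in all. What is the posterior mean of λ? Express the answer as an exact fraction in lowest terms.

261/52

Total count 255 over total exposure 40 weeks.
The Gamma prior is conjugate for the Poisson rate, so λ | data ~ Gamma(6+255, 12+40) = Gamma(261, 52).
Posterior mean = α'/β' = 261/52.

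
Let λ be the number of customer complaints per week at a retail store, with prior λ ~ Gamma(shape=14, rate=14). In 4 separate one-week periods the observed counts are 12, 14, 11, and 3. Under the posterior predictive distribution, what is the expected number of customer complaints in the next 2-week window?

6

Total count: 12 + 14 + 11 + 3 = 40.
Total exposure: 4 weeks.
The Gamma prior is conjugate for the Poisson rate, so λ | data ~ Gamma(14+40, 14+4) = Gamma(54, 18).
Predictive mean over a 2-week window = T·E[λ|data] = 2·54/18 = 6.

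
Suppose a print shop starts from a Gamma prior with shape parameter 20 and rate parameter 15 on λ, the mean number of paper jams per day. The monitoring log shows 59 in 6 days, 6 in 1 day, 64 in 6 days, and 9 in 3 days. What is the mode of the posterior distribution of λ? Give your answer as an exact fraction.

157/31

Total count: 59 + 6 + 64 + 9 = 138.
Total exposure: 6 + 1 + 6 + 3 = 16 days.
By Gamma–Poisson conjugacy, the posterior is Gamma(α + Σx, β + Σt) = Gamma(20 + 138, 15 + 16) = Gamma(158, 31).
Posterior mode = (α'−1)/β' = 157/31.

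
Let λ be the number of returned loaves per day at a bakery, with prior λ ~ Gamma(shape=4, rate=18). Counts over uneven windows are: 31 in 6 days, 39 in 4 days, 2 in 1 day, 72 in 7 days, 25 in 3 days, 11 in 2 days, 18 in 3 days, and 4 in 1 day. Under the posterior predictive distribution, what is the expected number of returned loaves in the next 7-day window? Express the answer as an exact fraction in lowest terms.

Total count: 31 + 39 + 2 + 72 + 25 + 11 + 18 + 4 = 202.
Total exposure: 6 + 4 + 1 + 7 + 3 + 2 + 3 + 1 = 27 days.
Conjugate update: add total count to the shape and total exposure to the rate, giving Gamma(206, 45).
Predictive mean over a 7-day window = T·E[λ|data] = 7·206/45 = 1442/45.

1442/45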